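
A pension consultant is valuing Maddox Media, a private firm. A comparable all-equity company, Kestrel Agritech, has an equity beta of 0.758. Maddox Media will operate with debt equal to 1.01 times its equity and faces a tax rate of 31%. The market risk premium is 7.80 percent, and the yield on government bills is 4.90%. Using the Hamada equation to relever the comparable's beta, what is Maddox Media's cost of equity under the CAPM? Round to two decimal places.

14.93%

β_L = β_U × [1 + (1 − t)(D/E)] = 0.758 × [1 + (1 − 0.31) × 1.01]
    = 0.758 × [1 + 0.69 × 1.01] = 0.758 × 1.6969 = 1.2863
E(R) = R_f + β_L × MRP = 4.90% + 1.2863 × 7.80% = 14.93%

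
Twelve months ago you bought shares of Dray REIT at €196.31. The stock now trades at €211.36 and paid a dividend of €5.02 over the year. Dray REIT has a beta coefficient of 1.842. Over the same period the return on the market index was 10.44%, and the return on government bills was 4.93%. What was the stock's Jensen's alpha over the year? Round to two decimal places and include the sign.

Realised HPR = (P1 + D1 − P0) / P0 = (211.36 + 5.02 − 196.31) / 196.31 = 20.07 / 196.31 = 10.2236%
MRP = 10.44% − 4.93% = 5.51%
CAPM required = R_f + β·MRP = 4.93% + 1.842 × 5.51% = 15.07942%
α = realised − required = 10.2236% − 15.07942% = -4.86%

-4.86%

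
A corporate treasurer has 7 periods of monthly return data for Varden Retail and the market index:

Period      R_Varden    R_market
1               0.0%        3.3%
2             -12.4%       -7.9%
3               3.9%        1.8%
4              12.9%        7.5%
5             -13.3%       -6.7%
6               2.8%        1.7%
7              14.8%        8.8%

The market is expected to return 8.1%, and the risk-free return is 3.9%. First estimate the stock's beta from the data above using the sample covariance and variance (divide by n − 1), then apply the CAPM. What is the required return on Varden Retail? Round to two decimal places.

Mean R_i = (0.0 − 12.4 + 3.9 + 12.9 − 13.3 + 2.8 + 14.8) / 7 = 1.2429%
Mean R_m = (3.3 − 7.9 + 1.8 + 7.5 − 6.7 + 1.7 + 8.8) / 7 = 1.2143%
Σ(R_i − R̄_i)(R_m − R̄_m) = 415.2757  ⇒  Cov = 415.2757 / 6 = 69.2126
Σ(R_m − R̄_m)² = 247.6886  ⇒  Var(R_m) = 247.6886 / 6 = 41.2814
β = Cov / Var(R_m) = 69.2126 / 41.2814 = 1.6766
MRP = 8.1% − 3.9% = 4.20%
E(R) = R_f + β × MRP = 3.9% + 1.6766 × 4.2% = 10.94%

10.94%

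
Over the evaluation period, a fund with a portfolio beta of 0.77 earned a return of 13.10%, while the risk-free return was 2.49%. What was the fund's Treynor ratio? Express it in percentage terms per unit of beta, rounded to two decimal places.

13.78%

Treynor = (R_P − R_f) / β_P = (13.10% − 2.49%) / 0.7700 = 10.61% / 0.7700 = 13.78%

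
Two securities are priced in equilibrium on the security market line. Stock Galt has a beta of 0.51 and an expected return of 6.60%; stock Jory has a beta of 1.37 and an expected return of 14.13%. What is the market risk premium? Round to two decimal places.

8.76%

Both satisfy E(R) = R_f + β·MRP, so the slope of the SML is
MRP = (14.13% − 6.60%) / (1.37 − 0.51) = 7.53% / 0.86 = 8.7558%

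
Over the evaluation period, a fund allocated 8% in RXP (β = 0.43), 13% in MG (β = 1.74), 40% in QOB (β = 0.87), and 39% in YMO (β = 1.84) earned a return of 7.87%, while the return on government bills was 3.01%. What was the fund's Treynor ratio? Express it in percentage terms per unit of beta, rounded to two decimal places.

β_P = 0.08×0.43 + 0.13×1.74 + 0.40×0.87 + 0.39×1.84 = 1.3262
Treynor = (R_P − R_f) / β_P = (7.87% − 3.01%) / 1.3262 = 4.86% / 1.3262 = 3.66%

3.66%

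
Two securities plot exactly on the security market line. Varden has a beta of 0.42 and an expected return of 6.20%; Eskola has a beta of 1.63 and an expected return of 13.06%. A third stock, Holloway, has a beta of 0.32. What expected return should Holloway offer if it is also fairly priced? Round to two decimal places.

5.63%

MRP (SML slope) = (13.06% − 6.20%) / (1.63 − 0.42) = 6.86% / 1.21 = 5.6694%
R_f (intercept) = 6.20% − 0.42 × 5.6694% = 3.8189%
E(R_Holloway) = R_f + β × MRP = 3.8189% + 0.32 × 5.6694% = 5.63%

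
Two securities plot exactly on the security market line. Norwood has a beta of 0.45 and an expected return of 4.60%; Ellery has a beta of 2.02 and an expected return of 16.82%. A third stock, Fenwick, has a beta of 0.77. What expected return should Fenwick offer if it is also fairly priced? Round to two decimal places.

MRP (SML slope) = (16.82% − 4.60%) / (2.02 − 0.45) = 12.22% / 1.57 = 7.7834%
R_f (intercept) = 4.60% − 0.45 × 7.7834% = 1.0975%
E(R_Fenwick) = R_f + β × MRP = 1.0975% + 0.77 × 7.7834% = 7.09%

7.09%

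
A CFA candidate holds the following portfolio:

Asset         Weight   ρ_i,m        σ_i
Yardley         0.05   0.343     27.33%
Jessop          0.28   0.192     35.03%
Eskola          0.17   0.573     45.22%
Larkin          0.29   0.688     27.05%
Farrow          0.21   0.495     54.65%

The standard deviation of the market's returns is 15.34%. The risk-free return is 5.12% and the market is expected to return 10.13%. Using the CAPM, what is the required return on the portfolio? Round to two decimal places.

β_Yardley = 0.343 × 27.33% / 15.34% = 0.6111
β_Jessop = 0.192 × 35.03% / 15.34% = 0.4384
β_Eskola = 0.573 × 45.22% / 15.34% = 1.6891
β_Larkin = 0.688 × 27.05% / 15.34% = 1.2132
β_Farrow = 0.495 × 54.65% / 15.34% = 1.7635
β_P = Σ w_i β_i = 0.05×0.6111 + 0.28×0.4384 + 0.17×1.6891 + 0.29×1.2132 + 0.21×1.7635 = 1.1626
MRP = 10.13% − 5.12% = 5.01%
E(R_P) = R_f + β_P × MRP = 5.12% + 1.1626 × 5.01% = 10.94%

10.94%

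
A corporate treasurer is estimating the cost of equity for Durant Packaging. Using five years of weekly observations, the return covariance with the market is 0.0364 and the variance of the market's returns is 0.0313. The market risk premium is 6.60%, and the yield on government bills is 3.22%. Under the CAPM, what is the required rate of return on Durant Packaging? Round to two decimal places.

10.90%

β = Cov(R_i, R_m) / Var(R_m) = 0.0364 / 0.0313 = 1.1629
E(R) = R_f + β × MRP = 3.22% + 1.1629 × 6.60% = 10.90%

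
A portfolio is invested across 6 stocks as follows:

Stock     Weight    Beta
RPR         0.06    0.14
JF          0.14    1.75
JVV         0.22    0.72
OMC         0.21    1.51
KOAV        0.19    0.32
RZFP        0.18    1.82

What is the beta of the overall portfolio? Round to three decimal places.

β_P = Σ w_i β_i = 0.06×0.14 + 0.14×1.75 + 0.22×0.72 + 0.21×1.51 + 0.19×0.32 + 0.18×1.82 = 1.1173

1.117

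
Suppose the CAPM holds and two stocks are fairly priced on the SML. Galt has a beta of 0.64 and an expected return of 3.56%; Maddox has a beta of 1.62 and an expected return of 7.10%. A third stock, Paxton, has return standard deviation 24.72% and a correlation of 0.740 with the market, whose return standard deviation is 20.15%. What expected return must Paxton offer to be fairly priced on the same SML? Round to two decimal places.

4.53%

MRP = (7.10% − 3.56%) / (1.62 − 0.64) = 3.6122%
R_f = 3.56% − 0.64 × 3.6122% = 1.2482%
β_Paxton = ρ·σ_i/σ_m = 0.740 × 24.72 / 20.15 = 0.9078
E(R_Paxton) = R_f + β × MRP = 1.2482% + 0.9078 × 3.6122% = 4.53%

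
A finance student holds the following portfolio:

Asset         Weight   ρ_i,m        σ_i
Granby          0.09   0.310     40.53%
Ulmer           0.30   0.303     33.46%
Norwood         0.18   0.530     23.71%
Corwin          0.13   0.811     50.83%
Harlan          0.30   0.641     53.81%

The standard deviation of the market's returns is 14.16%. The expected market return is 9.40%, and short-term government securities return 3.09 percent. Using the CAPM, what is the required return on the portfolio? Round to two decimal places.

12.96%

β_Granby = 0.310 × 40.53% / 14.16% = 0.8873
β_Ulmer = 0.303 × 33.46% / 14.16% = 0.7160
β_Norwood = 0.530 × 23.71% / 14.16% = 0.8875
β_Corwin = 0.811 × 50.83% / 14.16% = 2.9112
β_Harlan = 0.641 × 53.81% / 14.16% = 2.4359
β_P = Σ w_i β_i = 0.09×0.8873 + 0.30×0.7160 + 0.18×0.8875 + 0.13×2.9112 + 0.30×2.4359 = 1.5636
MRP = 9.40% − 3.09% = 6.31%
E(R_P) = R_f + β_P × MRP = 3.09% + 1.5636 × 6.31% = 12.96%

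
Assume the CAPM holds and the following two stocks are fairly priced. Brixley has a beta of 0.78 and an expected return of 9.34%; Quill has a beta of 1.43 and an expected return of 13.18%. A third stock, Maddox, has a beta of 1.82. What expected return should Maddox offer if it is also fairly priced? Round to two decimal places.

MRP (SML slope) = (13.18% − 9.34%) / (1.43 − 0.78) = 3.84% / 0.65 = 5.9077%
R_f (intercept) = 9.34% − 0.78 × 5.9077% = 4.7320%
E(R_Maddox) = R_f + β × MRP = 4.7320% + 1.82 × 5.9077% = 15.48%

15.48%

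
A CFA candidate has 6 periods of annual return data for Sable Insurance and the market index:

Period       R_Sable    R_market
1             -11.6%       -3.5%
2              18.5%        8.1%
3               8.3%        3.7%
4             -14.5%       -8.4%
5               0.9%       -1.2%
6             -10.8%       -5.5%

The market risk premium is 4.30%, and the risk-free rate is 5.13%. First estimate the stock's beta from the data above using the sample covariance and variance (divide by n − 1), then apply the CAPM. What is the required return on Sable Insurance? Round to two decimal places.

14.16%

Mean R_i = (-11.6 + 18.5 + 8.3 − 14.5 + 0.9 − 10.8) / 6 = -1.5333%
Mean R_m = (-3.5 + 8.1 + 3.7 − 8.4 − 1.2 − 5.5) / 6 = -1.1333%
Σ(R_i − R̄_i)(R_m − R̄_m) = 390.8533  ⇒  Cov = 390.8533 / 5 = 78.1707
Σ(R_m − R̄_m)² = 186.0933  ⇒  Var(R_m) = 186.0933 / 5 = 37.2187
β = Cov / Var(R_m) = 78.1707 / 37.2187 = 2.1003
E(R) = R_f + β × MRP = 5.13% + 2.1003 × 4.30% = 14.16%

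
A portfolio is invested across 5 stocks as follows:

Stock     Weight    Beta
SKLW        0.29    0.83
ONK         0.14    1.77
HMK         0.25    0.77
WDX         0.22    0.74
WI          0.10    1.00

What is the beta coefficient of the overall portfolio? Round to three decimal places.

β_P = Σ w_i β_i = 0.29×0.83 + 0.14×1.77 + 0.25×0.77 + 0.22×0.74 + 0.10×1.00 = 0.9438

0.944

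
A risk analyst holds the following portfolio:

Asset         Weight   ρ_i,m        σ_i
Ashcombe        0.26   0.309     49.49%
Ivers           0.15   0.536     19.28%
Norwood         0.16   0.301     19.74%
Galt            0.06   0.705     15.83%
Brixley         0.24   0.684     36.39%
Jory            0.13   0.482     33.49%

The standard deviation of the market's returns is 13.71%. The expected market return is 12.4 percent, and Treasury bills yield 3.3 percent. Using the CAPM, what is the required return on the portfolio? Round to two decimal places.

β_Ashcombe = 0.309 × 49.49% / 13.71% = 1.1154
β_Ivers = 0.536 × 19.28% / 13.71% = 0.7538
β_Norwood = 0.301 × 19.74% / 13.71% = 0.4334
β_Galt = 0.705 × 15.83% / 13.71% = 0.8140
β_Brixley = 0.684 × 36.39% / 13.71% = 1.8155
β_Jory = 0.482 × 33.49% / 13.71% = 1.1774
β_P = Σ w_i β_i = 0.26×1.1154 + 0.15×0.7538 + 0.16×0.4334 + 0.06×0.8140 + 0.24×1.8155 + 0.13×1.1774 = 1.1100
MRP = 12.4% − 3.3% = 9.10%
E(R_P) = R_f + β_P × MRP = 3.3% + 1.1100 × 9.1% = 13.40%

13.40%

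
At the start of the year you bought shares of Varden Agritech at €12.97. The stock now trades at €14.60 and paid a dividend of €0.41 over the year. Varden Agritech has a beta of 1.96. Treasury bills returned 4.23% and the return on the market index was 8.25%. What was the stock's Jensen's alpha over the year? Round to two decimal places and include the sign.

+3.62%

Realised HPR = (P1 + D1 − P0) / P0 = (14.60 + 0.41 − 12.97) / 12.97 = 2.04 / 12.97 = 15.7286%
MRP = 8.25% − 4.23% = 4.02%
CAPM required = R_f + β·MRP = 4.23% + 1.96 × 4.02% = 12.1092%
α = realised − required = 15.7286% − 12.1092% = +3.62%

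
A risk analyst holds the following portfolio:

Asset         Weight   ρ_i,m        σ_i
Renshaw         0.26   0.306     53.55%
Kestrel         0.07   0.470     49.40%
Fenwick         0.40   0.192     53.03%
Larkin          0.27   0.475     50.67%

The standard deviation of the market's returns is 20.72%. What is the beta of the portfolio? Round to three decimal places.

β_Renshaw = 0.306 × 53.55% / 20.72% = 0.7908
β_Kestrel = 0.470 × 49.40% / 20.72% = 1.1206
β_Fenwick = 0.192 × 53.03% / 20.72% = 0.4914
β_Larkin = 0.475 × 50.67% / 20.72% = 1.1616
β_P = Σ w_i β_i = 0.26×0.7908 + 0.07×1.1206 + 0.40×0.4914 + 0.27×1.1616 = 0.7942

0.794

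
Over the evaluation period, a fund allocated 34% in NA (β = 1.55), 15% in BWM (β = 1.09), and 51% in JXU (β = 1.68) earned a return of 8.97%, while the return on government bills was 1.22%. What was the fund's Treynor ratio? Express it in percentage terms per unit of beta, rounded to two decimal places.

5.01%

β_P = 0.34×1.55 + 0.15×1.09 + 0.51×1.68 = 1.5473
Treynor = (R_P − R_f) / β_P = (8.97% − 1.22%) / 1.5473 = 7.75% / 1.5473 = 5.01%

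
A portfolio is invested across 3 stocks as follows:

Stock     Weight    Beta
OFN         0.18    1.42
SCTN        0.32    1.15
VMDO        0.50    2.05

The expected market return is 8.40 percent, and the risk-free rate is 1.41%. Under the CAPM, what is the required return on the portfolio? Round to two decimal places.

12.93%

β_P = Σ w_i β_i = 0.18×1.42 + 0.32×1.15 + 0.50×2.05 = 1.6486
MRP = 8.40% − 1.41% = 6.99%
E(R_P) = R_f + β_P × MRP = 1.41% + 1.6486 × 6.99% = 12.93%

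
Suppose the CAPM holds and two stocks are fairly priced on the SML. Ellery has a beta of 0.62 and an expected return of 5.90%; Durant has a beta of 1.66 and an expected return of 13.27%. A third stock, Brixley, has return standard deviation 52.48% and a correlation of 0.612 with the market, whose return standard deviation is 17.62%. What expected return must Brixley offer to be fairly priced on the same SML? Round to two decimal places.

14.42%

MRP = (13.27% − 5.90%) / (1.66 − 0.62) = 7.0865%
R_f = 5.90% − 0.62 × 7.0865% = 1.5064%
β_Brixley = ρ·σ_i/σ_m = 0.612 × 52.48 / 17.62 = 1.8228
E(R_Brixley) = R_f + β × MRP = 1.5064% + 1.8228 × 7.0865% = 14.42%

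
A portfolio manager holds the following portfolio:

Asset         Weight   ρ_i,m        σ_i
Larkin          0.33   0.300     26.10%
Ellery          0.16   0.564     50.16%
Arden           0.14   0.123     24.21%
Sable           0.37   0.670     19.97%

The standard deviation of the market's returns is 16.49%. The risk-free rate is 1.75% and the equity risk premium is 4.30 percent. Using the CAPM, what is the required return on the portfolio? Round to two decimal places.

β_Larkin = 0.300 × 26.10% / 16.49% = 0.4748
β_Ellery = 0.564 × 50.16% / 16.49% = 1.7156
β_Arden = 0.123 × 24.21% / 16.49% = 0.1806
β_Sable = 0.670 × 19.97% / 16.49% = 0.8114
β_P = Σ w_i β_i = 0.33×0.4748 + 0.16×1.7156 + 0.14×0.1806 + 0.37×0.8114 = 0.7567
E(R_P) = R_f + β_P × MRP = 1.75% + 0.7567 × 4.30% = 5.00%

5.00%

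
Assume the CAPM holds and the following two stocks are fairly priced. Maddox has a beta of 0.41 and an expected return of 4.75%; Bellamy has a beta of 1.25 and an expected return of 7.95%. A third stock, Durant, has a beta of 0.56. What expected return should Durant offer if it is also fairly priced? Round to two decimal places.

MRP (SML slope) = (7.95% − 4.75%) / (1.25 − 0.41) = 3.20% / 0.84 = 3.8095%
R_f (intercept) = 4.75% − 0.41 × 3.8095% = 3.1881%
E(R_Durant) = R_f + β × MRP = 3.1881% + 0.56 × 3.8095% = 5.32%

5.32%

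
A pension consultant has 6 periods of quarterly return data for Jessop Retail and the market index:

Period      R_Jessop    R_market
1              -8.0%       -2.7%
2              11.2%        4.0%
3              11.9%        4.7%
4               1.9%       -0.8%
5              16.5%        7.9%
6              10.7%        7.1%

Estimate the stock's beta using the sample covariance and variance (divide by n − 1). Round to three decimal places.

Mean R_i = (-8.0 + 11.2 + 11.9 + 1.9 + 16.5 + 10.7) / 6 = 7.3667%
Mean R_m = (-2.7 + 4.0 + 4.7 − 0.8 + 7.9 + 7.1) / 6 = 3.3667%
Σ(R_i − R̄_i)(R_m − R̄_m) = 178.3233  ⇒  Cov = 178.3233 / 5 = 35.6647
Σ(R_m − R̄_m)² = 90.8333  ⇒  Var(R_m) = 90.8333 / 5 = 18.1667
β = Cov / Var(R_m) = 35.6647 / 18.1667 = 1.9632

1.963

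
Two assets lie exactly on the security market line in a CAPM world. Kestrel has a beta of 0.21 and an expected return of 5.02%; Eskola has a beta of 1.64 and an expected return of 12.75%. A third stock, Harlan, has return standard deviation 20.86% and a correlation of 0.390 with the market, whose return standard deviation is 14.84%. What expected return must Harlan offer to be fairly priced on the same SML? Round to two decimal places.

6.85%

MRP = (12.75% − 5.02%) / (1.64 − 0.21) = 5.4056%
R_f = 5.02% − 0.21 × 5.4056% = 3.8848%
β_Harlan = ρ·σ_i/σ_m = 0.390 × 20.86 / 14.84 = 0.5482
E(R_Harlan) = R_f + β × MRP = 3.8848% + 0.5482 × 5.4056% = 6.85%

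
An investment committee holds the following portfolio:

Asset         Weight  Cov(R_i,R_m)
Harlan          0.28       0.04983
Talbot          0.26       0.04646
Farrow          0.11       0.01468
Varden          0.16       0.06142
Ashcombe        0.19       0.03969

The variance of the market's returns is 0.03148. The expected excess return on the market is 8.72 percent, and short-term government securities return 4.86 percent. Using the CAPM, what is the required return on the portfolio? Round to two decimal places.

17.33%

β_Harlan = 0.04983 / 0.03148 = 1.5829
β_Talbot = 0.04646 / 0.03148 = 1.4759
β_Farrow = 0.01468 / 0.03148 = 0.4663
β_Varden = 0.06142 / 0.03148 = 1.9511
β_Ashcombe = 0.03969 / 0.03148 = 1.2608
β_P = Σ w_i β_i = 0.28×1.5829 + 0.26×1.4759 + 0.11×0.4663 + 0.16×1.9511 + 0.19×1.2608 = 1.4300
E(R_P) = R_f + β_P × MRP = 4.86% + 1.4300 × 8.72% = 17.33%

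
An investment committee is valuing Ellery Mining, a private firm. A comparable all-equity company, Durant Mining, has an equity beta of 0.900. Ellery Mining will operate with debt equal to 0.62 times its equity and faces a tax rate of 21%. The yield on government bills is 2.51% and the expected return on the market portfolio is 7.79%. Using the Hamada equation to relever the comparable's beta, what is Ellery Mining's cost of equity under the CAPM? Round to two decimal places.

9.59%

β_L = β_U × [1 + (1 − t)(D/E)] = 0.900 × [1 + (1 − 0.21) × 0.62]
    = 0.900 × [1 + 0.79 × 0.62] = 0.900 × 1.4898 = 1.3408
MRP = 7.79% − 2.51% = 5.28%
E(R) = R_f + β_L × MRP = 2.51% + 1.3408 × 5.28% = 9.59%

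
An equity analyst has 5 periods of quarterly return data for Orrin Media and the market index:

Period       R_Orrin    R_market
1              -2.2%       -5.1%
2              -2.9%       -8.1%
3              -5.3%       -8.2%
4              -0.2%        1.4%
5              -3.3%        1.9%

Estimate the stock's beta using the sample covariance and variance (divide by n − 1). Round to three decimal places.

Mean R_i = (-2.2 − 2.9 − 5.3 − 0.2 − 3.3) / 5 = -2.7800%
Mean R_m = (-5.1 − 8.1 − 8.2 + 1.4 + 1.9) / 5 = -3.6200%
Σ(R_i − R̄_i)(R_m − R̄_m) = 21.3020  ⇒  Cov = 21.3020 / 4 = 5.3255
Σ(R_m − R̄_m)² = 98.9080  ⇒  Var(R_m) = 98.9080 / 4 = 24.7270
β = Cov / Var(R_m) = 5.3255 / 24.7270 = 0.2154

0.215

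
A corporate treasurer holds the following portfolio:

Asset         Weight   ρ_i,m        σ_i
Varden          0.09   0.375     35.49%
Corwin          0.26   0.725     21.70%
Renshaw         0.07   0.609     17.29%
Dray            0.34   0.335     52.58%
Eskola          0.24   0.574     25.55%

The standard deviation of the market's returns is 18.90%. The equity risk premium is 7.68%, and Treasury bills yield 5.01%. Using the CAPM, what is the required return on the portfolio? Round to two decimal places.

11.32%

β_Varden = 0.375 × 35.49% / 18.90% = 0.7042
β_Corwin = 0.725 × 21.70% / 18.90% = 0.8324
β_Renshaw = 0.609 × 17.29% / 18.90% = 0.5571
β_Dray = 0.335 × 52.58% / 18.90% = 0.9320
β_Eskola = 0.574 × 25.55% / 18.90% = 0.7760
β_P = Σ w_i β_i = 0.09×0.7042 + 0.26×0.8324 + 0.07×0.5571 + 0.34×0.9320 + 0.24×0.7760 = 0.8219
E(R_P) = R_f + β_P × MRP = 5.01% + 0.8219 × 7.68% = 11.32%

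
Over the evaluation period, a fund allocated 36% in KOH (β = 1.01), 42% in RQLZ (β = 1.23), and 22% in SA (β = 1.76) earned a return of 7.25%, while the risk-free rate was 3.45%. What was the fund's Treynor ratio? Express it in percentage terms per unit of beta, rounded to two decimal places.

3.00%

β_P = 0.36×1.01 + 0.42×1.23 + 0.22×1.76 = 1.2674
Treynor = (R_P − R_f) / β_P = (7.25% − 3.45%) / 1.2674 = 3.80% / 1.2674 = 3.00%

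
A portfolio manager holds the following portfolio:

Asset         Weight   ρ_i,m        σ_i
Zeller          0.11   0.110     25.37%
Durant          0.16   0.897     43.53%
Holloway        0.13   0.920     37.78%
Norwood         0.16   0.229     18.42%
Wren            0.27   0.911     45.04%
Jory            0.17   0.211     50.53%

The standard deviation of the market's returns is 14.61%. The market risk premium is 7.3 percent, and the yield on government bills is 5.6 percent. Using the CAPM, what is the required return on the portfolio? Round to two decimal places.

β_Zeller = 0.110 × 25.37% / 14.61% = 0.1910
β_Durant = 0.897 × 43.53% / 14.61% = 2.6726
β_Holloway = 0.920 × 37.78% / 14.61% = 2.3790
β_Norwood = 0.229 × 18.42% / 14.61% = 0.2887
β_Wren = 0.911 × 45.04% / 14.61% = 2.8084
β_Jory = 0.211 × 50.53% / 14.61% = 0.7298
β_P = Σ w_i β_i = 0.11×0.1910 + 0.16×2.6726 + 0.13×2.3790 + 0.16×0.2887 + 0.27×2.8084 + 0.17×0.7298 = 1.6864
E(R_P) = R_f + β_P × MRP = 5.6% + 1.6864 × 7.3% = 17.91%

17.91%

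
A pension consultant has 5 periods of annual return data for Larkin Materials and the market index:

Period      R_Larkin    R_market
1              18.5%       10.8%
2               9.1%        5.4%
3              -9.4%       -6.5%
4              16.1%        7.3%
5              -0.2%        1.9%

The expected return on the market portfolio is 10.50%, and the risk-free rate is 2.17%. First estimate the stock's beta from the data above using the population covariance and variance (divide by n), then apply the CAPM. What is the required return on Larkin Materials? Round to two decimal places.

16.49%

Mean R_i = (18.5 + 9.1 − 9.4 + 16.1 − 0.2) / 5 = 6.8200%
Mean R_m = (10.8 + 5.4 − 6.5 + 7.3 + 1.9) / 5 = 3.7800%
Σ(R_i − R̄_i)(R_m − R̄_m) = 298.2920  ⇒  Cov = 298.2920 / 5 = 59.6584
Σ(R_m − R̄_m)² = 173.5080  ⇒  Var(R_m) = 173.5080 / 5 = 34.7016
β = Cov / Var(R_m) = 59.6584 / 34.7016 = 1.7192
MRP = 10.50% − 2.17% = 8.33%
E(R) = R_f + β × MRP = 2.17% + 1.7192 × 8.33% = 16.49%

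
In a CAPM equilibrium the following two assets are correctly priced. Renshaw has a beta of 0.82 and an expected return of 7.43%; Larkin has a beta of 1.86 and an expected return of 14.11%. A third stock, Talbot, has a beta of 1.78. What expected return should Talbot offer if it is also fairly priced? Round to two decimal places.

MRP (SML slope) = (14.11% − 7.43%) / (1.86 − 0.82) = 6.68% / 1.04 = 6.4231%
R_f (intercept) = 7.43% − 0.82 × 6.4231% = 2.1631%
E(R_Talbot) = R_f + β × MRP = 2.1631% + 1.78 × 6.4231% = 13.60%

13.60%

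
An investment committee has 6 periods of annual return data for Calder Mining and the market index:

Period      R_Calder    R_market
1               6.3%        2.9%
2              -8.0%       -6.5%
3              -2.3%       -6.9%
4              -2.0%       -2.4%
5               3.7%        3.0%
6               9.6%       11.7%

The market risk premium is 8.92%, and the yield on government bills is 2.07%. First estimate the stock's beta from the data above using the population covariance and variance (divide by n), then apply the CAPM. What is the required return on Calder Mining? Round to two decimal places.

Mean R_i = (6.3 − 8.0 − 2.3 − 2.0 + 3.7 + 9.6) / 6 = 1.2167%
Mean R_m = (2.9 − 6.5 − 6.9 − 2.4 + 3.0 + 11.7) / 6 = 0.3000%
Σ(R_i − R̄_i)(R_m − R̄_m) = 212.1700  ⇒  Cov = 212.1700 / 6 = 35.3617
Σ(R_m − R̄_m)² = 249.3800  ⇒  Var(R_m) = 249.3800 / 6 = 41.5633
β = Cov / Var(R_m) = 35.3617 / 41.5633 = 0.8508
E(R) = R_f + β × MRP = 2.07% + 0.8508 × 8.92% = 9.66%

9.66%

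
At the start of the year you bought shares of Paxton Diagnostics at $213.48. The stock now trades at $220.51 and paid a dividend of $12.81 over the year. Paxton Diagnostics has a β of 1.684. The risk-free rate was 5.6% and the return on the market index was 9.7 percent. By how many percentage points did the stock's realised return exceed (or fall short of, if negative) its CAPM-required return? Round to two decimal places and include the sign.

Realised HPR = (P1 + D1 − P0) / P0 = (220.51 + 12.81 − 213.48) / 213.48 = 19.84 / 213.48 = 9.2936%
MRP = 9.7% − 5.6% = 4.10%
CAPM required = R_f + β·MRP = 5.6% + 1.684 × 4.1% = 12.5044%
α = realised − required = 9.2936% − 12.5044% = -3.21%

-3.21%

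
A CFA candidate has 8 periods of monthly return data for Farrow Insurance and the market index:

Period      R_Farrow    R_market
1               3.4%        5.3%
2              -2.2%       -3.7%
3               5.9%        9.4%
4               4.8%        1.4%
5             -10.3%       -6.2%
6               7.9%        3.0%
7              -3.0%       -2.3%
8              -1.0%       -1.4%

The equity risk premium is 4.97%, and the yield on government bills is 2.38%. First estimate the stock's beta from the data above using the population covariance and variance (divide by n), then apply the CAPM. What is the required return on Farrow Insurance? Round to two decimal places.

Mean R_i = (3.4 − 2.2 + 5.9 + 4.8 − 10.3 + 7.9 − 3.0 − 1.0) / 8 = 0.6875%
Mean R_m = (5.3 − 3.7 + 9.4 + 1.4 − 6.2 + 3.0 − 2.3 − 1.4) / 8 = 0.6875%
Σ(R_i − R̄_i)(R_m − R̄_m) = 180.4188  ⇒  Cov = 180.4188 / 8 = 22.5524
Σ(R_m − R̄_m)² = 183.0088  ⇒  Var(R_m) = 183.0088 / 8 = 22.8761
β = Cov / Var(R_m) = 22.5524 / 22.8761 = 0.9858
E(R) = R_f + β × MRP = 2.38% + 0.9858 × 4.97% = 7.28%

7.28%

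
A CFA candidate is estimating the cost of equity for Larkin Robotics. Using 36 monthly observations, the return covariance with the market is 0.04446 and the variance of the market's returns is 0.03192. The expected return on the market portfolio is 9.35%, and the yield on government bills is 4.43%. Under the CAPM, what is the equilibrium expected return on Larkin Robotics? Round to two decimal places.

β = Cov(R_i, R_m) / Var(R_m) = 0.04446 / 0.03192 = 1.3929
MRP = 9.35% − 4.43% = 4.92%
E(R) = R_f + β × MRP = 4.43% + 1.3929 × 4.92% = 11.28%

11.28%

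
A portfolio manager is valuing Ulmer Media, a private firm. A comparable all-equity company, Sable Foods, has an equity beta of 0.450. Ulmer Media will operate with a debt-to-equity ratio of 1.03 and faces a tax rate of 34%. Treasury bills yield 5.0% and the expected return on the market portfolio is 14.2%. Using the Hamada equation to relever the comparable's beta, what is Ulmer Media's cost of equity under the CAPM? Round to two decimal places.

β_L = β_U × [1 + (1 − t)(D/E)] = 0.450 × [1 + (1 − 0.34) × 1.03]
    = 0.450 × [1 + 0.66 × 1.03] = 0.450 × 1.6798 = 0.7559
MRP = 14.2% − 5.0% = 9.20%
E(R) = R_f + β_L × MRP = 5.0% + 0.7559 × 9.2% = 11.95%

11.95%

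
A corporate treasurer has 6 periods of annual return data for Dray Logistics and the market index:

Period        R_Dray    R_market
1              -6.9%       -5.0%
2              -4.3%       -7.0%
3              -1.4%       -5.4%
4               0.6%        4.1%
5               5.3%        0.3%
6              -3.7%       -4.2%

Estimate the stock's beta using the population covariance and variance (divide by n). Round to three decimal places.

0.701

Mean R_i = (-6.9 − 4.3 − 1.4 + 0.6 + 5.3 − 3.7) / 6 = -1.7333%
Mean R_m = (-5.0 − 7.0 − 5.4 + 4.1 + 0.3 − 4.2) / 6 = -2.8667%
Σ(R_i − R̄_i)(R_m − R̄_m) = 61.9367  ⇒  Cov = 61.9367 / 6 = 10.3228
Σ(R_m − R̄_m)² = 88.3933  ⇒  Var(R_m) = 88.3933 / 6 = 14.7322
β = Cov / Var(R_m) = 10.3228 / 14.7322 = 0.7007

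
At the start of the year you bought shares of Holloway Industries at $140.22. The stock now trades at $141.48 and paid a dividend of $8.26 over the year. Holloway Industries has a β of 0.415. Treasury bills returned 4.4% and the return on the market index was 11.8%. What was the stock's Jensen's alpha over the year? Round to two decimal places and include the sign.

Realised HPR = (P1 + D1 − P0) / P0 = (141.48 + 8.26 − 140.22) / 140.22 = 9.52 / 140.22 = 6.7893%
MRP = 11.8% − 4.4% = 7.40%
CAPM required = R_f + β·MRP = 4.4% + 0.415 × 7.4% = 7.4710%
α = realised − required = 6.7893% − 7.4710% = -0.68%

-0.68%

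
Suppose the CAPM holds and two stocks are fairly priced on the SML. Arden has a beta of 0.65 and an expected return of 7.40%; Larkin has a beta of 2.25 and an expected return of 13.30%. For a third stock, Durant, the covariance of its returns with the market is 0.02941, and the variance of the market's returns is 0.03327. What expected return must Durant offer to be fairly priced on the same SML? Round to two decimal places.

8.26%

MRP = (13.30% − 7.40%) / (2.25 − 0.65) = 3.6875%
R_f = 7.40% − 0.65 × 3.6875% = 5.0031%
β_Durant = Cov / Var(R_m) = 0.02941 / 0.03327 = 0.8840
E(R_Durant) = R_f + β × MRP = 5.0031% + 0.8840 × 3.6875% = 8.26%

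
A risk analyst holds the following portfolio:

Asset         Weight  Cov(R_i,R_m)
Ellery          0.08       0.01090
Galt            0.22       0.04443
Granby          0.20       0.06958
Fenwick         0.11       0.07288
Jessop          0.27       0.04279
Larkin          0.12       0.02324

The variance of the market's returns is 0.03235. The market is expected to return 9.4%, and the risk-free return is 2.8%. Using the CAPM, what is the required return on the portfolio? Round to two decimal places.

12.37%

β_Ellery = 0.01090 / 0.03235 = 0.3369
β_Galt = 0.04443 / 0.03235 = 1.3734
β_Granby = 0.06958 / 0.03235 = 2.1509
β_Fenwick = 0.07288 / 0.03235 = 2.2529
β_Jessop = 0.04279 / 0.03235 = 1.3227
β_Larkin = 0.02324 / 0.03235 = 0.7184
β_P = Σ w_i β_i = 0.08×0.3369 + 0.22×1.3734 + 0.20×2.1509 + 0.11×2.2529 + 0.27×1.3227 + 0.12×0.7184 = 1.4504
MRP = 9.4% − 2.8% = 6.60%
E(R_P) = R_f + β_P × MRP = 2.8% + 1.4504 × 6.6% = 12.37%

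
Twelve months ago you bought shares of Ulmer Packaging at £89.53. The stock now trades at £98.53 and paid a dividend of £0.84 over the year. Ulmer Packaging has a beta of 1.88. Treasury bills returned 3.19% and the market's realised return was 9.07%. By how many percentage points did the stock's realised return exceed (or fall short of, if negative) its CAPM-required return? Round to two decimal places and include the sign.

Realised HPR = (P1 + D1 − P0) / P0 = (98.53 + 0.84 − 89.53) / 89.53 = 9.84 / 89.53 = 10.9907%
MRP = 9.07% − 3.19% = 5.88%
CAPM required = R_f + β·MRP = 3.19% + 1.88 × 5.88% = 14.2444%
α = realised − required = 10.9907% − 14.2444% = -3.25%

-3.25%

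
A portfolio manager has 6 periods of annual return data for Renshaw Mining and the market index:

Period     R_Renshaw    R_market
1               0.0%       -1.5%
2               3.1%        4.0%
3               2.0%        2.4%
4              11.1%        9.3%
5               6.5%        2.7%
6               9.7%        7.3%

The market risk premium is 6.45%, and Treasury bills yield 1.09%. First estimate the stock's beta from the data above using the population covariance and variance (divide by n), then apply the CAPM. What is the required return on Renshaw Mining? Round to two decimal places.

7.95%

Mean R_i = (0.0 + 3.1 + 2.0 + 11.1 + 6.5 + 9.7) / 6 = 5.4000%
Mean R_m = (-1.5 + 4.0 + 2.4 + 9.3 + 2.7 + 7.3) / 6 = 4.0333%
Σ(R_i − R̄_i)(R_m − R̄_m) = 78.1100  ⇒  Cov = 78.1100 / 6 = 13.0183
Σ(R_m − R̄_m)² = 73.4733  ⇒  Var(R_m) = 73.4733 / 6 = 12.2456
β = Cov / Var(R_m) = 13.0183 / 12.2456 = 1.0631
E(R) = R_f + β × MRP = 1.09% + 1.0631 × 6.45% = 7.95%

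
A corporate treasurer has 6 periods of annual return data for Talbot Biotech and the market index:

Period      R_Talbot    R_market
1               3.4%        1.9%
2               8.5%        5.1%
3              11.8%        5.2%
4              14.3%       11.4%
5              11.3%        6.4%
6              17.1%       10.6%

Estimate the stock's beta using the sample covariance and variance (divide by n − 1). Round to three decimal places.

1.203

Mean R_i = (3.4 + 8.5 + 11.8 + 14.3 + 11.3 + 17.1) / 6 = 11.0667%
Mean R_m = (1.9 + 5.1 + 5.2 + 11.4 + 6.4 + 10.6) / 6 = 6.7667%
Σ(R_i − R̄_i)(R_m − R̄_m) = 78.4633  ⇒  Cov = 78.4633 / 5 = 15.6927
Σ(R_m − R̄_m)² = 65.2133  ⇒  Var(R_m) = 65.2133 / 5 = 13.0427
β = Cov / Var(R_m) = 15.6927 / 13.0427 = 1.2032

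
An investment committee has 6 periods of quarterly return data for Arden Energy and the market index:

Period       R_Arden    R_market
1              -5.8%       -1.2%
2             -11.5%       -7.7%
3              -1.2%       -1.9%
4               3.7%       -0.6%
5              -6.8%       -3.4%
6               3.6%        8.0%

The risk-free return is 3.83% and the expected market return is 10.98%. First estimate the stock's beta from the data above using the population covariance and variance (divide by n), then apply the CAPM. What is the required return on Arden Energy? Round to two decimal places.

Mean R_i = (-5.8 − 11.5 − 1.2 + 3.7 − 6.8 + 3.6) / 6 = -3.0000%
Mean R_m = (-1.2 − 7.7 − 1.9 − 0.6 − 3.4 + 8.0) / 6 = -1.1333%
Σ(R_i − R̄_i)(R_m − R̄_m) = 127.0900  ⇒  Cov = 127.0900 / 6 = 21.1817
Σ(R_m − R̄_m)² = 132.5533  ⇒  Var(R_m) = 132.5533 / 6 = 22.0922
β = Cov / Var(R_m) = 21.1817 / 22.0922 = 0.9588
MRP = 10.98% − 3.83% = 7.15%
E(R) = R_f + β × MRP = 3.83% + 0.9588 × 7.15% = 10.69%

10.69%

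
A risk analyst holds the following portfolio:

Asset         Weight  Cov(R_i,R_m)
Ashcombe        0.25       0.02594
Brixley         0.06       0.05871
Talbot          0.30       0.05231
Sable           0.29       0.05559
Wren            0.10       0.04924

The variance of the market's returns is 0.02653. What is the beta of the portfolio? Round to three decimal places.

1.762

β_Ashcombe = 0.02594 / 0.02653 = 0.9778
β_Brixley = 0.05871 / 0.02653 = 2.2130
β_Talbot = 0.05231 / 0.02653 = 1.9717
β_Sable = 0.05559 / 0.02653 = 2.0954
β_Wren = 0.04924 / 0.02653 = 1.8560
β_P = Σ w_i β_i = 0.25×0.9778 + 0.06×2.2130 + 0.30×1.9717 + 0.29×2.0954 + 0.10×1.8560 = 1.7620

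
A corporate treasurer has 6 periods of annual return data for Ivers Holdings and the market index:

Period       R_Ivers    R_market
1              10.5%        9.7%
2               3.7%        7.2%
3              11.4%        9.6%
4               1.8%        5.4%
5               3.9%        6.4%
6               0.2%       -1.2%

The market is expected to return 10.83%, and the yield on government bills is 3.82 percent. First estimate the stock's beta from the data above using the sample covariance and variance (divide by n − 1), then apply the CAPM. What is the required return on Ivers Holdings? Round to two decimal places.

10.60%

Mean R_i = (10.5 + 3.7 + 11.4 + 1.8 + 3.9 + 0.2) / 6 = 5.2500%
Mean R_m = (9.7 + 7.2 + 9.6 + 5.4 + 6.4 − 1.2) / 6 = 6.1833%
Σ(R_i − R̄_i)(R_m − R̄_m) = 77.5950  ⇒  Cov = 77.5950 / 5 = 15.5190
Σ(R_m − R̄_m)² = 80.2483  ⇒  Var(R_m) = 80.2483 / 5 = 16.0497
β = Cov / Var(R_m) = 15.5190 / 16.0497 = 0.9669
MRP = 10.83% − 3.82% = 7.01%
E(R) = R_f + β × MRP = 3.82% + 0.9669 × 7.01% = 10.60%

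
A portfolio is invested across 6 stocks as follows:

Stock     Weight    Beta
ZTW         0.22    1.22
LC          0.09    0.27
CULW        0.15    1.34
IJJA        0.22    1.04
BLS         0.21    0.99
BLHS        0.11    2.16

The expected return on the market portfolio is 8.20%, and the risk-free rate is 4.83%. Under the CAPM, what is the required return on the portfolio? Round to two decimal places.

β_P = Σ w_i β_i = 0.22×1.22 + 0.09×0.27 + 0.15×1.34 + 0.22×1.04 + 0.21×0.99 + 0.11×2.16 = 1.1680
MRP = 8.20% − 4.83% = 3.37%
E(R_P) = R_f + β_P × MRP = 4.83% + 1.1680 × 3.37% = 8.77%

8.77%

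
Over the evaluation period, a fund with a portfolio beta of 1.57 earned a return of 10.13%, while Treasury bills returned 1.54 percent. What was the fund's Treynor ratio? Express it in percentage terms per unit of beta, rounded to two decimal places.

Treynor = (R_P − R_f) / β_P = (10.13% − 1.54%) / 1.5700 = 8.59% / 1.5700 = 5.47%

5.47%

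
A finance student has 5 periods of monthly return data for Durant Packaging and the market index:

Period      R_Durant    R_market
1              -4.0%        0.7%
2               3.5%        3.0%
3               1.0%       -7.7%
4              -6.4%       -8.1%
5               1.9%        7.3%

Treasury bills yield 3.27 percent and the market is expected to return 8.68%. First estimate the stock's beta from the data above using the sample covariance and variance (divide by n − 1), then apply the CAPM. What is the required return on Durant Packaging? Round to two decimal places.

Mean R_i = (-4.0 + 3.5 + 1.0 − 6.4 + 1.9) / 5 = -0.8000%
Mean R_m = (0.7 + 3.0 − 7.7 − 8.1 + 7.3) / 5 = -0.9600%
Σ(R_i − R̄_i)(R_m − R̄_m) = 61.8700  ⇒  Cov = 61.8700 / 4 = 15.4675
Σ(R_m − R̄_m)² = 183.0720  ⇒  Var(R_m) = 183.0720 / 4 = 45.7680
β = Cov / Var(R_m) = 15.4675 / 45.7680 = 0.3380
MRP = 8.68% − 3.27% = 5.41%
E(R) = R_f + β × MRP = 3.27% + 0.3380 × 5.41% = 5.10%

5.10%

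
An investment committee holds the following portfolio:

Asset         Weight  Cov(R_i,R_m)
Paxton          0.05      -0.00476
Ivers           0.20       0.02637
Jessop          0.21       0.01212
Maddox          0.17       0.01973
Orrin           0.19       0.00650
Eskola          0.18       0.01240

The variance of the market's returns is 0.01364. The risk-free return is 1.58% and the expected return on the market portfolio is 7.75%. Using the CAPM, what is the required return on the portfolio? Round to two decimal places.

8.09%

β_Paxton = -0.00476 / 0.01364 = -0.3490
β_Ivers = 0.02637 / 0.01364 = 1.9333
β_Jessop = 0.01212 / 0.01364 = 0.8886
β_Maddox = 0.01973 / 0.01364 = 1.4465
β_Orrin = 0.00650 / 0.01364 = 0.4765
β_Eskola = 0.01240 / 0.01364 = 0.9091
β_P = Σ w_i β_i = 0.05×-0.3490 + 0.20×1.9333 + 0.21×0.8886 + 0.17×1.4465 + 0.19×0.4765 + 0.18×0.9091 = 1.0559
MRP = 7.75% − 1.58% = 6.17%
E(R_P) = R_f + β_P × MRP = 1.58% + 1.0559 × 6.17% = 8.09%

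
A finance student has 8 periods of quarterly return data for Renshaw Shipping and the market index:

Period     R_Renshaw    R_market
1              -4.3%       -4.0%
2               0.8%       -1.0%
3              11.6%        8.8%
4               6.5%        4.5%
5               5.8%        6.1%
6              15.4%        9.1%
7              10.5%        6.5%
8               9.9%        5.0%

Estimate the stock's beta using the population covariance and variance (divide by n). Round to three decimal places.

Mean R_i = (-4.3 + 0.8 + 11.6 + 6.5 + 5.8 + 15.4 + 10.5 + 9.9) / 8 = 7.0250%
Mean R_m = (-4.0 − 1.0 + 8.8 + 4.5 + 6.1 + 9.1 + 6.5 + 5.0) / 8 = 4.3750%
Σ(R_i − R̄_i)(R_m − R̄_m) = 195.1250  ⇒  Cov = 195.1250 / 8 = 24.3906
Σ(R_m − R̄_m)² = 148.8350  ⇒  Var(R_m) = 148.8350 / 8 = 18.6044
β = Cov / Var(R_m) = 24.3906 / 18.6044 = 1.3110

1.311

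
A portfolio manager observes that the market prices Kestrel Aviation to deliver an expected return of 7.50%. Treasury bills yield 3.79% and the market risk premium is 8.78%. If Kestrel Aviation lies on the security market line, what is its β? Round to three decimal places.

β = (E(R) − R_f) / MRP = (7.50% − 3.79%) / 8.78% = 3.71% / 8.78% = 0.423

0.423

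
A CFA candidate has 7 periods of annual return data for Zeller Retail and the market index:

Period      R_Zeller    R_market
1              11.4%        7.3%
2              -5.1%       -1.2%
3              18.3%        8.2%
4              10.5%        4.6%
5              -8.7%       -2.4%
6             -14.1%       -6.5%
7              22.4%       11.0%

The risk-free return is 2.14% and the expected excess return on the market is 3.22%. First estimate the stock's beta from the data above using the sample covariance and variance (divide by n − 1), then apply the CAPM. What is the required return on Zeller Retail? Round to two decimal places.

Mean R_i = (11.4 − 5.1 + 18.3 + 10.5 − 8.7 − 14.1 + 22.4) / 7 = 4.9571%
Mean R_m = (7.3 − 1.2 + 8.2 + 4.6 − 2.4 − 6.5 + 11.0) / 7 = 3.0000%
Σ(R_i − R̄_i)(R_m − R̄_m) = 542.5300  ⇒  Cov = 542.5300 / 6 = 90.4217
Σ(R_m − R̄_m)² = 249.1400  ⇒  Var(R_m) = 249.1400 / 6 = 41.5233
β = Cov / Var(R_m) = 90.4217 / 41.5233 = 2.1776
E(R) = R_f + β × MRP = 2.14% + 2.1776 × 3.22% = 9.15%

9.15%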